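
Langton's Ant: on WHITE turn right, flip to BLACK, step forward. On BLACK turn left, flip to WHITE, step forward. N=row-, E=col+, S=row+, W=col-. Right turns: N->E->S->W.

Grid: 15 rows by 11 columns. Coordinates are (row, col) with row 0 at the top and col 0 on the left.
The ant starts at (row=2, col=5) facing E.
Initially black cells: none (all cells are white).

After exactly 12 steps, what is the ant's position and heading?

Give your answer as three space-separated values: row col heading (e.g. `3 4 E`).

Answer: 0 5 E

Derivation:
Step 1: on WHITE (2,5): turn R to S, flip to black, move to (3,5). |black|=1
Step 2: on WHITE (3,5): turn R to W, flip to black, move to (3,4). |black|=2
Step 3: on WHITE (3,4): turn R to N, flip to black, move to (2,4). |black|=3
Step 4: on WHITE (2,4): turn R to E, flip to black, move to (2,5). |black|=4
Step 5: on BLACK (2,5): turn L to N, flip to white, move to (1,5). |black|=3
Step 6: on WHITE (1,5): turn R to E, flip to black, move to (1,6). |black|=4
Step 7: on WHITE (1,6): turn R to S, flip to black, move to (2,6). |black|=5
Step 8: on WHITE (2,6): turn R to W, flip to black, move to (2,5). |black|=6
Step 9: on WHITE (2,5): turn R to N, flip to black, move to (1,5). |black|=7
Step 10: on BLACK (1,5): turn L to W, flip to white, move to (1,4). |black|=6
Step 11: on WHITE (1,4): turn R to N, flip to black, move to (0,4). |black|=7
Step 12: on WHITE (0,4): turn R to E, flip to black, move to (0,5). |black|=8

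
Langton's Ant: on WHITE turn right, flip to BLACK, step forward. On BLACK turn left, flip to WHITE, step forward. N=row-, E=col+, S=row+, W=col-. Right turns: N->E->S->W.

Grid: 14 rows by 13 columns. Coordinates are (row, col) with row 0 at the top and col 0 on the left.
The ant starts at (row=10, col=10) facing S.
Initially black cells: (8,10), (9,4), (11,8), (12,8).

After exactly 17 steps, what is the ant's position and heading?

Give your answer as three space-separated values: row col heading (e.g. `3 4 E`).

Answer: 10 11 E

Derivation:
Step 1: on WHITE (10,10): turn R to W, flip to black, move to (10,9). |black|=5
Step 2: on WHITE (10,9): turn R to N, flip to black, move to (9,9). |black|=6
Step 3: on WHITE (9,9): turn R to E, flip to black, move to (9,10). |black|=7
Step 4: on WHITE (9,10): turn R to S, flip to black, move to (10,10). |black|=8
Step 5: on BLACK (10,10): turn L to E, flip to white, move to (10,11). |black|=7
Step 6: on WHITE (10,11): turn R to S, flip to black, move to (11,11). |black|=8
Step 7: on WHITE (11,11): turn R to W, flip to black, move to (11,10). |black|=9
Step 8: on WHITE (11,10): turn R to N, flip to black, move to (10,10). |black|=10
Step 9: on WHITE (10,10): turn R to E, flip to black, move to (10,11). |black|=11
Step 10: on BLACK (10,11): turn L to N, flip to white, move to (9,11). |black|=10
Step 11: on WHITE (9,11): turn R to E, flip to black, move to (9,12). |black|=11
Step 12: on WHITE (9,12): turn R to S, flip to black, move to (10,12). |black|=12
Step 13: on WHITE (10,12): turn R to W, flip to black, move to (10,11). |black|=13
Step 14: on WHITE (10,11): turn R to N, flip to black, move to (9,11). |black|=14
Step 15: on BLACK (9,11): turn L to W, flip to white, move to (9,10). |black|=13
Step 16: on BLACK (9,10): turn L to S, flip to white, move to (10,10). |black|=12
Step 17: on BLACK (10,10): turn L to E, flip to white, move to (10,11). |black|=11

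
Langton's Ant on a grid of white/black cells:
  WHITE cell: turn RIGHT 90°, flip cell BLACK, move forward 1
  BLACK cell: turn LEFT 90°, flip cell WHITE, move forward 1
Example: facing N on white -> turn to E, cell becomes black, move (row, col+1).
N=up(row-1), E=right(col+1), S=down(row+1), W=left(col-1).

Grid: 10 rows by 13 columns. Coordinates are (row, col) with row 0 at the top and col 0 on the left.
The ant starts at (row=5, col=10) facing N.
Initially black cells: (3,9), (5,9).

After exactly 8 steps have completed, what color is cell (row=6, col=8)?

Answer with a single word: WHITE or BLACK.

Answer: BLACK

Derivation:
Step 1: on WHITE (5,10): turn R to E, flip to black, move to (5,11). |black|=3
Step 2: on WHITE (5,11): turn R to S, flip to black, move to (6,11). |black|=4
Step 3: on WHITE (6,11): turn R to W, flip to black, move to (6,10). |black|=5
Step 4: on WHITE (6,10): turn R to N, flip to black, move to (5,10). |black|=6
Step 5: on BLACK (5,10): turn L to W, flip to white, move to (5,9). |black|=5
Step 6: on BLACK (5,9): turn L to S, flip to white, move to (6,9). |black|=4
Step 7: on WHITE (6,9): turn R to W, flip to black, move to (6,8). |black|=5
Step 8: on WHITE (6,8): turn R to N, flip to black, move to (5,8). |black|=6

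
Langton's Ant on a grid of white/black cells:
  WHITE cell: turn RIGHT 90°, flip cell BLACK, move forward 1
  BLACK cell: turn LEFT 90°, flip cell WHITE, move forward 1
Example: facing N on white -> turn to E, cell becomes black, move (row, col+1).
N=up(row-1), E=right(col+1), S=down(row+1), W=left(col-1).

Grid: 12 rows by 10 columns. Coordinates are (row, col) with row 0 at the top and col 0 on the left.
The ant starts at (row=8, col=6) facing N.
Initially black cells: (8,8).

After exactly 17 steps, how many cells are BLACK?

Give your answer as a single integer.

Answer: 8

Derivation:
Step 1: on WHITE (8,6): turn R to E, flip to black, move to (8,7). |black|=2
Step 2: on WHITE (8,7): turn R to S, flip to black, move to (9,7). |black|=3
Step 3: on WHITE (9,7): turn R to W, flip to black, move to (9,6). |black|=4
Step 4: on WHITE (9,6): turn R to N, flip to black, move to (8,6). |black|=5
Step 5: on BLACK (8,6): turn L to W, flip to white, move to (8,5). |black|=4
Step 6: on WHITE (8,5): turn R to N, flip to black, move to (7,5). |black|=5
Step 7: on WHITE (7,5): turn R to E, flip to black, move to (7,6). |black|=6
Step 8: on WHITE (7,6): turn R to S, flip to black, move to (8,6). |black|=7
Step 9: on WHITE (8,6): turn R to W, flip to black, move to (8,5). |black|=8
Step 10: on BLACK (8,5): turn L to S, flip to white, move to (9,5). |black|=7
Step 11: on WHITE (9,5): turn R to W, flip to black, move to (9,4). |black|=8
Step 12: on WHITE (9,4): turn R to N, flip to black, move to (8,4). |black|=9
Step 13: on WHITE (8,4): turn R to E, flip to black, move to (8,5). |black|=10
Step 14: on WHITE (8,5): turn R to S, flip to black, move to (9,5). |black|=11
Step 15: on BLACK (9,5): turn L to E, flip to white, move to (9,6). |black|=10
Step 16: on BLACK (9,6): turn L to N, flip to white, move to (8,6). |black|=9
Step 17: on BLACK (8,6): turn L to W, flip to white, move to (8,5). |black|=8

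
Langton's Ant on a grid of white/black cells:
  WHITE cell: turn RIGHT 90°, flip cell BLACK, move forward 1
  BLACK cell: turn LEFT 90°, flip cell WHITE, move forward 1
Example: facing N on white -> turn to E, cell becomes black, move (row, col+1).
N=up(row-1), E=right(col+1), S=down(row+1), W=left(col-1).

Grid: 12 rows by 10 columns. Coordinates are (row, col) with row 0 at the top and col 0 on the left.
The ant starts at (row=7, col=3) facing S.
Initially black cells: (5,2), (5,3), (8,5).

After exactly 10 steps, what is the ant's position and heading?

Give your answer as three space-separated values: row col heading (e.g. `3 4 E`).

Step 1: on WHITE (7,3): turn R to W, flip to black, move to (7,2). |black|=4
Step 2: on WHITE (7,2): turn R to N, flip to black, move to (6,2). |black|=5
Step 3: on WHITE (6,2): turn R to E, flip to black, move to (6,3). |black|=6
Step 4: on WHITE (6,3): turn R to S, flip to black, move to (7,3). |black|=7
Step 5: on BLACK (7,3): turn L to E, flip to white, move to (7,4). |black|=6
Step 6: on WHITE (7,4): turn R to S, flip to black, move to (8,4). |black|=7
Step 7: on WHITE (8,4): turn R to W, flip to black, move to (8,3). |black|=8
Step 8: on WHITE (8,3): turn R to N, flip to black, move to (7,3). |black|=9
Step 9: on WHITE (7,3): turn R to E, flip to black, move to (7,4). |black|=10
Step 10: on BLACK (7,4): turn L to N, flip to white, move to (6,4). |black|=9

Answer: 6 4 N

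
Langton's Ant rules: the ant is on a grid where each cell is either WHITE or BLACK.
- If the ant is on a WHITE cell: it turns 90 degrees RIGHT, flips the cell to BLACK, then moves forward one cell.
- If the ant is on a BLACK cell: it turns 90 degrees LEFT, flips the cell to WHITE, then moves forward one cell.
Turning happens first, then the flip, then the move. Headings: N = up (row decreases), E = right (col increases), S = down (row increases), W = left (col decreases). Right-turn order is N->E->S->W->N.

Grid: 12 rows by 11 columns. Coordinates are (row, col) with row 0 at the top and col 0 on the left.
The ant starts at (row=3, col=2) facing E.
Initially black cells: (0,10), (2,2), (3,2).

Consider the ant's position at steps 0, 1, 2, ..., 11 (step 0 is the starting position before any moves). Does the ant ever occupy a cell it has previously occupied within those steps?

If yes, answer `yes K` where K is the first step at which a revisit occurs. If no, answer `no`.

Step 1: on BLACK (3,2): turn L to N, flip to white, move to (2,2). |black|=2 — new cell
Step 2: on BLACK (2,2): turn L to W, flip to white, move to (2,1). |black|=1 — new cell
Step 3: on WHITE (2,1): turn R to N, flip to black, move to (1,1). |black|=2 — new cell
Step 4: on WHITE (1,1): turn R to E, flip to black, move to (1,2). |black|=3 — new cell
Step 5: on WHITE (1,2): turn R to S, flip to black, move to (2,2). |black|=4 — REVISIT

Answer: yes 5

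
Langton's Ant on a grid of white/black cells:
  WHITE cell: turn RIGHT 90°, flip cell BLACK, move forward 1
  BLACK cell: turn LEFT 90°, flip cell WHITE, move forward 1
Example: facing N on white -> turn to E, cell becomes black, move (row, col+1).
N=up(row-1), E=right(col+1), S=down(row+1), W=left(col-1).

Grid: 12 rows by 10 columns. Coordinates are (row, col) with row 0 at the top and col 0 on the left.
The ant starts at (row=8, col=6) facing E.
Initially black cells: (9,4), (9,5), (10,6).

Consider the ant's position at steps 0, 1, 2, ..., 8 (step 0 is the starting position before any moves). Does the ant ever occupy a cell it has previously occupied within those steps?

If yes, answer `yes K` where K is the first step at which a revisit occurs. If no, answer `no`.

Answer: no

Derivation:
Step 1: on WHITE (8,6): turn R to S, flip to black, move to (9,6). |black|=4 — new cell
Step 2: on WHITE (9,6): turn R to W, flip to black, move to (9,5). |black|=5 — new cell
Step 3: on BLACK (9,5): turn L to S, flip to white, move to (10,5). |black|=4 — new cell
Step 4: on WHITE (10,5): turn R to W, flip to black, move to (10,4). |black|=5 — new cell
Step 5: on WHITE (10,4): turn R to N, flip to black, move to (9,4). |black|=6 — new cell
Step 6: on BLACK (9,4): turn L to W, flip to white, move to (9,3). |black|=5 — new cell
Step 7: on WHITE (9,3): turn R to N, flip to black, move to (8,3). |black|=6 — new cell
Step 8: on WHITE (8,3): turn R to E, flip to black, move to (8,4). |black|=7 — new cell
No revisit within 8 steps.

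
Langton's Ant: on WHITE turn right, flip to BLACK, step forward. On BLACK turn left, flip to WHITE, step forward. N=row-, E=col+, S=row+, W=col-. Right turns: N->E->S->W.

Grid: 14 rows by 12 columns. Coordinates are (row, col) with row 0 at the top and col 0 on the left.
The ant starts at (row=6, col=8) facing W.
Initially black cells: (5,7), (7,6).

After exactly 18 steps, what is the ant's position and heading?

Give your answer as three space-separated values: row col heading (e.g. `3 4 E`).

Answer: 7 9 E

Derivation:
Step 1: on WHITE (6,8): turn R to N, flip to black, move to (5,8). |black|=3
Step 2: on WHITE (5,8): turn R to E, flip to black, move to (5,9). |black|=4
Step 3: on WHITE (5,9): turn R to S, flip to black, move to (6,9). |black|=5
Step 4: on WHITE (6,9): turn R to W, flip to black, move to (6,8). |black|=6
Step 5: on BLACK (6,8): turn L to S, flip to white, move to (7,8). |black|=5
Step 6: on WHITE (7,8): turn R to W, flip to black, move to (7,7). |black|=6
Step 7: on WHITE (7,7): turn R to N, flip to black, move to (6,7). |black|=7
Step 8: on WHITE (6,7): turn R to E, flip to black, move to (6,8). |black|=8
Step 9: on WHITE (6,8): turn R to S, flip to black, move to (7,8). |black|=9
Step 10: on BLACK (7,8): turn L to E, flip to white, move to (7,9). |black|=8
Step 11: on WHITE (7,9): turn R to S, flip to black, move to (8,9). |black|=9
Step 12: on WHITE (8,9): turn R to W, flip to black, move to (8,8). |black|=10
Step 13: on WHITE (8,8): turn R to N, flip to black, move to (7,8). |black|=11
Step 14: on WHITE (7,8): turn R to E, flip to black, move to (7,9). |black|=12
Step 15: on BLACK (7,9): turn L to N, flip to white, move to (6,9). |black|=11
Step 16: on BLACK (6,9): turn L to W, flip to white, move to (6,8). |black|=10
Step 17: on BLACK (6,8): turn L to S, flip to white, move to (7,8). |black|=9
Step 18: on BLACK (7,8): turn L to E, flip to white, move to (7,9). |black|=8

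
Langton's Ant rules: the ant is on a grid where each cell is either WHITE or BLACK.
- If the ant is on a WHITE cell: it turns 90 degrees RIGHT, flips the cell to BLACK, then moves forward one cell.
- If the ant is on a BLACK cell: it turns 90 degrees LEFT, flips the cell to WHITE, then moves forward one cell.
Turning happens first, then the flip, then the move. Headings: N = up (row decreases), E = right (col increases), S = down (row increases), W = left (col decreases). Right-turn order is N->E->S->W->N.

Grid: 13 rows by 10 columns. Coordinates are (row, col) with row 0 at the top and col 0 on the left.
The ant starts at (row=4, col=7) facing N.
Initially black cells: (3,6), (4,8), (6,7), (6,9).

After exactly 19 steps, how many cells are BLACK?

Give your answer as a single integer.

Answer: 9

Derivation:
Step 1: on WHITE (4,7): turn R to E, flip to black, move to (4,8). |black|=5
Step 2: on BLACK (4,8): turn L to N, flip to white, move to (3,8). |black|=4
Step 3: on WHITE (3,8): turn R to E, flip to black, move to (3,9). |black|=5
Step 4: on WHITE (3,9): turn R to S, flip to black, move to (4,9). |black|=6
Step 5: on WHITE (4,9): turn R to W, flip to black, move to (4,8). |black|=7
Step 6: on WHITE (4,8): turn R to N, flip to black, move to (3,8). |black|=8
Step 7: on BLACK (3,8): turn L to W, flip to white, move to (3,7). |black|=7
Step 8: on WHITE (3,7): turn R to N, flip to black, move to (2,7). |black|=8
Step 9: on WHITE (2,7): turn R to E, flip to black, move to (2,8). |black|=9
Step 10: on WHITE (2,8): turn R to S, flip to black, move to (3,8). |black|=10
Step 11: on WHITE (3,8): turn R to W, flip to black, move to (3,7). |black|=11
Step 12: on BLACK (3,7): turn L to S, flip to white, move to (4,7). |black|=10
Step 13: on BLACK (4,7): turn L to E, flip to white, move to (4,8). |black|=9
Step 14: on BLACK (4,8): turn L to N, flip to white, move to (3,8). |black|=8
Step 15: on BLACK (3,8): turn L to W, flip to white, move to (3,7). |black|=7
Step 16: on WHITE (3,7): turn R to N, flip to black, move to (2,7). |black|=8
Step 17: on BLACK (2,7): turn L to W, flip to white, move to (2,6). |black|=7
Step 18: on WHITE (2,6): turn R to N, flip to black, move to (1,6). |black|=8
Step 19: on WHITE (1,6): turn R to E, flip to black, move to (1,7). |black|=9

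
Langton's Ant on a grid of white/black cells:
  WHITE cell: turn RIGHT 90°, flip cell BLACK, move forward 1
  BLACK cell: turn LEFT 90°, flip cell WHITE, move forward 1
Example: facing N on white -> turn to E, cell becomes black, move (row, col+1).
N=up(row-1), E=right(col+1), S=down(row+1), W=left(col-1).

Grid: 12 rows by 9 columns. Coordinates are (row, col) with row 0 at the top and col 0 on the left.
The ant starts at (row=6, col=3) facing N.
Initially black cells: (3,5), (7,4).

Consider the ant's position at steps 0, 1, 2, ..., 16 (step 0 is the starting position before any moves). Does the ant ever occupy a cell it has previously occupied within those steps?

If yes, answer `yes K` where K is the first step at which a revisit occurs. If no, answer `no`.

Answer: yes 6

Derivation:
Step 1: on WHITE (6,3): turn R to E, flip to black, move to (6,4). |black|=3 — new cell
Step 2: on WHITE (6,4): turn R to S, flip to black, move to (7,4). |black|=4 — new cell
Step 3: on BLACK (7,4): turn L to E, flip to white, move to (7,5). |black|=3 — new cell
Step 4: on WHITE (7,5): turn R to S, flip to black, move to (8,5). |black|=4 — new cell
Step 5: on WHITE (8,5): turn R to W, flip to black, move to (8,4). |black|=5 — new cell
Step 6: on WHITE (8,4): turn R to N, flip to black, move to (7,4). |black|=6 — REVISIT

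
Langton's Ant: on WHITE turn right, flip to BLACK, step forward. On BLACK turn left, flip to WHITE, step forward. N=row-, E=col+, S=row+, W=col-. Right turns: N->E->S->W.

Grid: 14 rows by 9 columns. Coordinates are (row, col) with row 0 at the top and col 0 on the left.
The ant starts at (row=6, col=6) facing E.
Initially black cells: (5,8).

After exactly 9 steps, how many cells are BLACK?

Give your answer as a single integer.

Step 1: on WHITE (6,6): turn R to S, flip to black, move to (7,6). |black|=2
Step 2: on WHITE (7,6): turn R to W, flip to black, move to (7,5). |black|=3
Step 3: on WHITE (7,5): turn R to N, flip to black, move to (6,5). |black|=4
Step 4: on WHITE (6,5): turn R to E, flip to black, move to (6,6). |black|=5
Step 5: on BLACK (6,6): turn L to N, flip to white, move to (5,6). |black|=4
Step 6: on WHITE (5,6): turn R to E, flip to black, move to (5,7). |black|=5
Step 7: on WHITE (5,7): turn R to S, flip to black, move to (6,7). |black|=6
Step 8: on WHITE (6,7): turn R to W, flip to black, move to (6,6). |black|=7
Step 9: on WHITE (6,6): turn R to N, flip to black, move to (5,6). |black|=8

Answer: 8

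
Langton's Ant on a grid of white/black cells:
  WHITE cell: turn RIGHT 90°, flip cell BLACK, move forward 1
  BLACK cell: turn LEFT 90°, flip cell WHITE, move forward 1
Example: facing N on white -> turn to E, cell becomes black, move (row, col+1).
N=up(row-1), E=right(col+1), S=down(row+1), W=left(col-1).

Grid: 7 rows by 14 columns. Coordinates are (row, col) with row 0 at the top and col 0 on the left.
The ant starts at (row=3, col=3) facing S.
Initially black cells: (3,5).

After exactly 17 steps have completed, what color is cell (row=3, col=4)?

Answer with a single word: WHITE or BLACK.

Step 1: on WHITE (3,3): turn R to W, flip to black, move to (3,2). |black|=2
Step 2: on WHITE (3,2): turn R to N, flip to black, move to (2,2). |black|=3
Step 3: on WHITE (2,2): turn R to E, flip to black, move to (2,3). |black|=4
Step 4: on WHITE (2,3): turn R to S, flip to black, move to (3,3). |black|=5
Step 5: on BLACK (3,3): turn L to E, flip to white, move to (3,4). |black|=4
Step 6: on WHITE (3,4): turn R to S, flip to black, move to (4,4). |black|=5
Step 7: on WHITE (4,4): turn R to W, flip to black, move to (4,3). |black|=6
Step 8: on WHITE (4,3): turn R to N, flip to black, move to (3,3). |black|=7
Step 9: on WHITE (3,3): turn R to E, flip to black, move to (3,4). |black|=8
Step 10: on BLACK (3,4): turn L to N, flip to white, move to (2,4). |black|=7
Step 11: on WHITE (2,4): turn R to E, flip to black, move to (2,5). |black|=8
Step 12: on WHITE (2,5): turn R to S, flip to black, move to (3,5). |black|=9
Step 13: on BLACK (3,5): turn L to E, flip to white, move to (3,6). |black|=8
Step 14: on WHITE (3,6): turn R to S, flip to black, move to (4,6). |black|=9
Step 15: on WHITE (4,6): turn R to W, flip to black, move to (4,5). |black|=10
Step 16: on WHITE (4,5): turn R to N, flip to black, move to (3,5). |black|=11
Step 17: on WHITE (3,5): turn R to E, flip to black, move to (3,6). |black|=12

Answer: WHITE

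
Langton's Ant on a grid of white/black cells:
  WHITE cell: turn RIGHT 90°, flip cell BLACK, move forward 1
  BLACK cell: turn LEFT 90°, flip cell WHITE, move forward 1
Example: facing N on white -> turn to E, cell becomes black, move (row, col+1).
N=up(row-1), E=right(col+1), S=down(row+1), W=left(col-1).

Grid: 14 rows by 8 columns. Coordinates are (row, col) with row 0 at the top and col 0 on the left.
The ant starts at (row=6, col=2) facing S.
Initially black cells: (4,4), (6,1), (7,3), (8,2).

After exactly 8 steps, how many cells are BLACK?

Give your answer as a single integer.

Answer: 8

Derivation:
Step 1: on WHITE (6,2): turn R to W, flip to black, move to (6,1). |black|=5
Step 2: on BLACK (6,1): turn L to S, flip to white, move to (7,1). |black|=4
Step 3: on WHITE (7,1): turn R to W, flip to black, move to (7,0). |black|=5
Step 4: on WHITE (7,0): turn R to N, flip to black, move to (6,0). |black|=6
Step 5: on WHITE (6,0): turn R to E, flip to black, move to (6,1). |black|=7
Step 6: on WHITE (6,1): turn R to S, flip to black, move to (7,1). |black|=8
Step 7: on BLACK (7,1): turn L to E, flip to white, move to (7,2). |black|=7
Step 8: on WHITE (7,2): turn R to S, flip to black, move to (8,2). |black|=8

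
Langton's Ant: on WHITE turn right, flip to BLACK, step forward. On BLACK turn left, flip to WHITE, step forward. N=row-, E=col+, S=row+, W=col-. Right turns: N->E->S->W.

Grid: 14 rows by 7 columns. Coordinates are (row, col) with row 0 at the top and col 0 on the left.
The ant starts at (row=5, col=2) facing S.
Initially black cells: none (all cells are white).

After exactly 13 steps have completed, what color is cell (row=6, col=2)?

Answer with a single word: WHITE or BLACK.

Answer: BLACK

Derivation:
Step 1: on WHITE (5,2): turn R to W, flip to black, move to (5,1). |black|=1
Step 2: on WHITE (5,1): turn R to N, flip to black, move to (4,1). |black|=2
Step 3: on WHITE (4,1): turn R to E, flip to black, move to (4,2). |black|=3
Step 4: on WHITE (4,2): turn R to S, flip to black, move to (5,2). |black|=4
Step 5: on BLACK (5,2): turn L to E, flip to white, move to (5,3). |black|=3
Step 6: on WHITE (5,3): turn R to S, flip to black, move to (6,3). |black|=4
Step 7: on WHITE (6,3): turn R to W, flip to black, move to (6,2). |black|=5
Step 8: on WHITE (6,2): turn R to N, flip to black, move to (5,2). |black|=6
Step 9: on WHITE (5,2): turn R to E, flip to black, move to (5,3). |black|=7
Step 10: on BLACK (5,3): turn L to N, flip to white, move to (4,3). |black|=6
Step 11: on WHITE (4,3): turn R to E, flip to black, move to (4,4). |black|=7
Step 12: on WHITE (4,4): turn R to S, flip to black, move to (5,4). |black|=8
Step 13: on WHITE (5,4): turn R to W, flip to black, move to (5,3). |black|=9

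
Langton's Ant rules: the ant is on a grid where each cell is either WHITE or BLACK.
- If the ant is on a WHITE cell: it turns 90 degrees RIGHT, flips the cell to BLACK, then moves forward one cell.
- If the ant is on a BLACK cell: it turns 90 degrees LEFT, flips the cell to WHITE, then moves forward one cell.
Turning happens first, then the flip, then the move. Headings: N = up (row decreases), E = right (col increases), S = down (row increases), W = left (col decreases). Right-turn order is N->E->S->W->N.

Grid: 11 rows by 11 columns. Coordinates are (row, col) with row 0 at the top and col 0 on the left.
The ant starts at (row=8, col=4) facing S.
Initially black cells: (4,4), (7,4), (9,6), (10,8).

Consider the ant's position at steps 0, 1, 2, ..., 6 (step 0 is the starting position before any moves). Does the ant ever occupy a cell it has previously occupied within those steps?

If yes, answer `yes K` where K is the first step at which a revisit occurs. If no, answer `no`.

Step 1: on WHITE (8,4): turn R to W, flip to black, move to (8,3). |black|=5 — new cell
Step 2: on WHITE (8,3): turn R to N, flip to black, move to (7,3). |black|=6 — new cell
Step 3: on WHITE (7,3): turn R to E, flip to black, move to (7,4). |black|=7 — new cell
Step 4: on BLACK (7,4): turn L to N, flip to white, move to (6,4). |black|=6 — new cell
Step 5: on WHITE (6,4): turn R to E, flip to black, move to (6,5). |black|=7 — new cell
Step 6: on WHITE (6,5): turn R to S, flip to black, move to (7,5). |black|=8 — new cell
No revisit within 6 steps.

Answer: no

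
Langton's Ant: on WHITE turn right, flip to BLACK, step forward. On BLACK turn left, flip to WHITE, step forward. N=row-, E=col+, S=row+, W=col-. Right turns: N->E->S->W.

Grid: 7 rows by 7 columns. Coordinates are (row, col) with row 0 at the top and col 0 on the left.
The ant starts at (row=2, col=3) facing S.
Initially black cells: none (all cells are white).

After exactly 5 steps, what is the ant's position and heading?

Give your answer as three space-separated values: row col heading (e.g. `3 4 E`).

Step 1: on WHITE (2,3): turn R to W, flip to black, move to (2,2). |black|=1
Step 2: on WHITE (2,2): turn R to N, flip to black, move to (1,2). |black|=2
Step 3: on WHITE (1,2): turn R to E, flip to black, move to (1,3). |black|=3
Step 4: on WHITE (1,3): turn R to S, flip to black, move to (2,3). |black|=4
Step 5: on BLACK (2,3): turn L to E, flip to white, move to (2,4). |black|=3

Answer: 2 4 E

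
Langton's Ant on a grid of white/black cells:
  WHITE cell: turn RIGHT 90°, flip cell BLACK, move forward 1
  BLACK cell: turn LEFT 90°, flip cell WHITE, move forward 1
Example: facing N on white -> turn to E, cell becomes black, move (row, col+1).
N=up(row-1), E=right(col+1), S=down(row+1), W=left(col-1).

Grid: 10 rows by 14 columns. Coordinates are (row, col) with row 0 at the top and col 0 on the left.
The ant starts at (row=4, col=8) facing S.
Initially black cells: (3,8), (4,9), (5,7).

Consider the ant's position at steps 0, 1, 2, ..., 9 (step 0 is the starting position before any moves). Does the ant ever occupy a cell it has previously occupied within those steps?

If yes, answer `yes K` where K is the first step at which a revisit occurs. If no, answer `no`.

Step 1: on WHITE (4,8): turn R to W, flip to black, move to (4,7). |black|=4 — new cell
Step 2: on WHITE (4,7): turn R to N, flip to black, move to (3,7). |black|=5 — new cell
Step 3: on WHITE (3,7): turn R to E, flip to black, move to (3,8). |black|=6 — new cell
Step 4: on BLACK (3,8): turn L to N, flip to white, move to (2,8). |black|=5 — new cell
Step 5: on WHITE (2,8): turn R to E, flip to black, move to (2,9). |black|=6 — new cell
Step 6: on WHITE (2,9): turn R to S, flip to black, move to (3,9). |black|=7 — new cell
Step 7: on WHITE (3,9): turn R to W, flip to black, move to (3,8). |black|=8 — REVISIT

Answer: yes 7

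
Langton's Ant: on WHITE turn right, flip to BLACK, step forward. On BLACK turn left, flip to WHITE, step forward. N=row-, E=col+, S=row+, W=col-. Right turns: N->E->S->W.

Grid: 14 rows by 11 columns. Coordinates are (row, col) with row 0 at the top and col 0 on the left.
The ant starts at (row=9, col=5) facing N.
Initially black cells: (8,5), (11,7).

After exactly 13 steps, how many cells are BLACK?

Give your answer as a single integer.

Step 1: on WHITE (9,5): turn R to E, flip to black, move to (9,6). |black|=3
Step 2: on WHITE (9,6): turn R to S, flip to black, move to (10,6). |black|=4
Step 3: on WHITE (10,6): turn R to W, flip to black, move to (10,5). |black|=5
Step 4: on WHITE (10,5): turn R to N, flip to black, move to (9,5). |black|=6
Step 5: on BLACK (9,5): turn L to W, flip to white, move to (9,4). |black|=5
Step 6: on WHITE (9,4): turn R to N, flip to black, move to (8,4). |black|=6
Step 7: on WHITE (8,4): turn R to E, flip to black, move to (8,5). |black|=7
Step 8: on BLACK (8,5): turn L to N, flip to white, move to (7,5). |black|=6
Step 9: on WHITE (7,5): turn R to E, flip to black, move to (7,6). |black|=7
Step 10: on WHITE (7,6): turn R to S, flip to black, move to (8,6). |black|=8
Step 11: on WHITE (8,6): turn R to W, flip to black, move to (8,5). |black|=9
Step 12: on WHITE (8,5): turn R to N, flip to black, move to (7,5). |black|=10
Step 13: on BLACK (7,5): turn L to W, flip to white, move to (7,4). |black|=9

Answer: 9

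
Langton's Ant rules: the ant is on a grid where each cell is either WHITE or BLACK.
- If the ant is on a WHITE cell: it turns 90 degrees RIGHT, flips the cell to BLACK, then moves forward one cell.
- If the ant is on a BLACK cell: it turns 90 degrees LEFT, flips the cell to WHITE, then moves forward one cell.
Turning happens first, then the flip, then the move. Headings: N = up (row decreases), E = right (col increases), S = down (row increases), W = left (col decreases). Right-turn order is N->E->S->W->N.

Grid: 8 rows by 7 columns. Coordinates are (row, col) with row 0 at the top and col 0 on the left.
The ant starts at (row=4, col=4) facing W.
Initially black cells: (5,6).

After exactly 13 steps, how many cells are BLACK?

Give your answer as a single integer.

Step 1: on WHITE (4,4): turn R to N, flip to black, move to (3,4). |black|=2
Step 2: on WHITE (3,4): turn R to E, flip to black, move to (3,5). |black|=3
Step 3: on WHITE (3,5): turn R to S, flip to black, move to (4,5). |black|=4
Step 4: on WHITE (4,5): turn R to W, flip to black, move to (4,4). |black|=5
Step 5: on BLACK (4,4): turn L to S, flip to white, move to (5,4). |black|=4
Step 6: on WHITE (5,4): turn R to W, flip to black, move to (5,3). |black|=5
Step 7: on WHITE (5,3): turn R to N, flip to black, move to (4,3). |black|=6
Step 8: on WHITE (4,3): turn R to E, flip to black, move to (4,4). |black|=7
Step 9: on WHITE (4,4): turn R to S, flip to black, move to (5,4). |black|=8
Step 10: on BLACK (5,4): turn L to E, flip to white, move to (5,5). |black|=7
Step 11: on WHITE (5,5): turn R to S, flip to black, move to (6,5). |black|=8
Step 12: on WHITE (6,5): turn R to W, flip to black, move to (6,4). |black|=9
Step 13: on WHITE (6,4): turn R to N, flip to black, move to (5,4). |black|=10

Answer: 10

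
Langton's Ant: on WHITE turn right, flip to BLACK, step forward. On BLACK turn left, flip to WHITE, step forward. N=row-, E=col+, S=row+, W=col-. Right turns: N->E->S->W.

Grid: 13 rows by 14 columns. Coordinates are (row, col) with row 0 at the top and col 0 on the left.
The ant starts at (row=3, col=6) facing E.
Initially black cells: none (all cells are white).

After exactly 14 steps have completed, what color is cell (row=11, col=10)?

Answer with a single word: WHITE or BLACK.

Step 1: on WHITE (3,6): turn R to S, flip to black, move to (4,6). |black|=1
Step 2: on WHITE (4,6): turn R to W, flip to black, move to (4,5). |black|=2
Step 3: on WHITE (4,5): turn R to N, flip to black, move to (3,5). |black|=3
Step 4: on WHITE (3,5): turn R to E, flip to black, move to (3,6). |black|=4
Step 5: on BLACK (3,6): turn L to N, flip to white, move to (2,6). |black|=3
Step 6: on WHITE (2,6): turn R to E, flip to black, move to (2,7). |black|=4
Step 7: on WHITE (2,7): turn R to S, flip to black, move to (3,7). |black|=5
Step 8: on WHITE (3,7): turn R to W, flip to black, move to (3,6). |black|=6
Step 9: on WHITE (3,6): turn R to N, flip to black, move to (2,6). |black|=7
Step 10: on BLACK (2,6): turn L to W, flip to white, move to (2,5). |black|=6
Step 11: on WHITE (2,5): turn R to N, flip to black, move to (1,5). |black|=7
Step 12: on WHITE (1,5): turn R to E, flip to black, move to (1,6). |black|=8
Step 13: on WHITE (1,6): turn R to S, flip to black, move to (2,6). |black|=9
Step 14: on WHITE (2,6): turn R to W, flip to black, move to (2,5). |black|=10

Answer: WHITE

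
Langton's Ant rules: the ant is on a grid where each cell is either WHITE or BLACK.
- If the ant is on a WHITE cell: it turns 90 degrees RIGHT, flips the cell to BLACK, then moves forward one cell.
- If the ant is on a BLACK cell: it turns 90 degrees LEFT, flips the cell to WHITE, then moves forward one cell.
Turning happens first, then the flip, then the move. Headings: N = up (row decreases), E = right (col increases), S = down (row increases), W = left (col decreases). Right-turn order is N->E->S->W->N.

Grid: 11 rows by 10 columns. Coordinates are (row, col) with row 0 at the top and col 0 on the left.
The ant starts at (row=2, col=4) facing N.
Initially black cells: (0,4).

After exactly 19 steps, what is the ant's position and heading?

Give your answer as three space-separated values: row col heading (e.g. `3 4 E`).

Step 1: on WHITE (2,4): turn R to E, flip to black, move to (2,5). |black|=2
Step 2: on WHITE (2,5): turn R to S, flip to black, move to (3,5). |black|=3
Step 3: on WHITE (3,5): turn R to W, flip to black, move to (3,4). |black|=4
Step 4: on WHITE (3,4): turn R to N, flip to black, move to (2,4). |black|=5
Step 5: on BLACK (2,4): turn L to W, flip to white, move to (2,3). |black|=4
Step 6: on WHITE (2,3): turn R to N, flip to black, move to (1,3). |black|=5
Step 7: on WHITE (1,3): turn R to E, flip to black, move to (1,4). |black|=6
Step 8: on WHITE (1,4): turn R to S, flip to black, move to (2,4). |black|=7
Step 9: on WHITE (2,4): turn R to W, flip to black, move to (2,3). |black|=8
Step 10: on BLACK (2,3): turn L to S, flip to white, move to (3,3). |black|=7
Step 11: on WHITE (3,3): turn R to W, flip to black, move to (3,2). |black|=8
Step 12: on WHITE (3,2): turn R to N, flip to black, move to (2,2). |black|=9
Step 13: on WHITE (2,2): turn R to E, flip to black, move to (2,3). |black|=10
Step 14: on WHITE (2,3): turn R to S, flip to black, move to (3,3). |black|=11
Step 15: on BLACK (3,3): turn L to E, flip to white, move to (3,4). |black|=10
Step 16: on BLACK (3,4): turn L to N, flip to white, move to (2,4). |black|=9
Step 17: on BLACK (2,4): turn L to W, flip to white, move to (2,3). |black|=8
Step 18: on BLACK (2,3): turn L to S, flip to white, move to (3,3). |black|=7
Step 19: on WHITE (3,3): turn R to W, flip to black, move to (3,2). |black|=8

Answer: 3 2 W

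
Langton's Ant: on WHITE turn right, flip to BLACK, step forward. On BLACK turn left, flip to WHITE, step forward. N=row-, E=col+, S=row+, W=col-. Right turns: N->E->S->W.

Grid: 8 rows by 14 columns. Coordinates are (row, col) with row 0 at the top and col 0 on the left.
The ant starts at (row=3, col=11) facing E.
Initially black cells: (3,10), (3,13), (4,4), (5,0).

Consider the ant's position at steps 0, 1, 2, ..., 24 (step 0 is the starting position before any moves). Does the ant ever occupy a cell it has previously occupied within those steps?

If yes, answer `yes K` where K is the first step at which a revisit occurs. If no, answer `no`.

Answer: yes 7

Derivation:
Step 1: on WHITE (3,11): turn R to S, flip to black, move to (4,11). |black|=5 — new cell
Step 2: on WHITE (4,11): turn R to W, flip to black, move to (4,10). |black|=6 — new cell
Step 3: on WHITE (4,10): turn R to N, flip to black, move to (3,10). |black|=7 — new cell
Step 4: on BLACK (3,10): turn L to W, flip to white, move to (3,9). |black|=6 — new cell
Step 5: on WHITE (3,9): turn R to N, flip to black, move to (2,9). |black|=7 — new cell
Step 6: on WHITE (2,9): turn R to E, flip to black, move to (2,10). |black|=8 — new cell
Step 7: on WHITE (2,10): turn R to S, flip to black, move to (3,10). |black|=9 — REVISIT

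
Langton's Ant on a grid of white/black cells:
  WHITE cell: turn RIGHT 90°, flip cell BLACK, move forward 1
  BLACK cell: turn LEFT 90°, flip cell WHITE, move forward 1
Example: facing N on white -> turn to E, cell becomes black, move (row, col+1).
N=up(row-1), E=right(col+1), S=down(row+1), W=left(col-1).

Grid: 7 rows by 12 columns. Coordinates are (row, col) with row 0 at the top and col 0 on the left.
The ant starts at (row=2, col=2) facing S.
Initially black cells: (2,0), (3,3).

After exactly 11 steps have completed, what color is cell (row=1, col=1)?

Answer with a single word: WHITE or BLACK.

Answer: BLACK

Derivation:
Step 1: on WHITE (2,2): turn R to W, flip to black, move to (2,1). |black|=3
Step 2: on WHITE (2,1): turn R to N, flip to black, move to (1,1). |black|=4
Step 3: on WHITE (1,1): turn R to E, flip to black, move to (1,2). |black|=5
Step 4: on WHITE (1,2): turn R to S, flip to black, move to (2,2). |black|=6
Step 5: on BLACK (2,2): turn L to E, flip to white, move to (2,3). |black|=5
Step 6: on WHITE (2,3): turn R to S, flip to black, move to (3,3). |black|=6
Step 7: on BLACK (3,3): turn L to E, flip to white, move to (3,4). |black|=5
Step 8: on WHITE (3,4): turn R to S, flip to black, move to (4,4). |black|=6
Step 9: on WHITE (4,4): turn R to W, flip to black, move to (4,3). |black|=7
Step 10: on WHITE (4,3): turn R to N, flip to black, move to (3,3). |black|=8
Step 11: on WHITE (3,3): turn R to E, flip to black, move to (3,4). |black|=9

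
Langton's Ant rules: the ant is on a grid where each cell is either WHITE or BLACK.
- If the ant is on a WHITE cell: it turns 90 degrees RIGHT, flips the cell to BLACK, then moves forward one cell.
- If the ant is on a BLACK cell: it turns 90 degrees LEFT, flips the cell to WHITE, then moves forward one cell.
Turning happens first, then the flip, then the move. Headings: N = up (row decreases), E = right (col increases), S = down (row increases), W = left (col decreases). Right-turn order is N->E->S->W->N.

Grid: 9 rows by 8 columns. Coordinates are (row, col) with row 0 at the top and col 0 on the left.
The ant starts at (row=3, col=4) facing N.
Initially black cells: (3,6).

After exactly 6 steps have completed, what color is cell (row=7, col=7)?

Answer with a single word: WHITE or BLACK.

Step 1: on WHITE (3,4): turn R to E, flip to black, move to (3,5). |black|=2
Step 2: on WHITE (3,5): turn R to S, flip to black, move to (4,5). |black|=3
Step 3: on WHITE (4,5): turn R to W, flip to black, move to (4,4). |black|=4
Step 4: on WHITE (4,4): turn R to N, flip to black, move to (3,4). |black|=5
Step 5: on BLACK (3,4): turn L to W, flip to white, move to (3,3). |black|=4
Step 6: on WHITE (3,3): turn R to N, flip to black, move to (2,3). |black|=5

Answer: WHITE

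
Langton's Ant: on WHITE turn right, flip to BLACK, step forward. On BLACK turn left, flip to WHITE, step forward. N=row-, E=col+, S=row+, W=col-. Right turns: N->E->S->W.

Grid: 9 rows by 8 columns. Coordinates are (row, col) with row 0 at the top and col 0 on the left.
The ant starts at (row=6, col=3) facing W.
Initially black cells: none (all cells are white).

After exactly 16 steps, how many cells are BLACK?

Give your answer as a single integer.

Answer: 8

Derivation:
Step 1: on WHITE (6,3): turn R to N, flip to black, move to (5,3). |black|=1
Step 2: on WHITE (5,3): turn R to E, flip to black, move to (5,4). |black|=2
Step 3: on WHITE (5,4): turn R to S, flip to black, move to (6,4). |black|=3
Step 4: on WHITE (6,4): turn R to W, flip to black, move to (6,3). |black|=4
Step 5: on BLACK (6,3): turn L to S, flip to white, move to (7,3). |black|=3
Step 6: on WHITE (7,3): turn R to W, flip to black, move to (7,2). |black|=4
Step 7: on WHITE (7,2): turn R to N, flip to black, move to (6,2). |black|=5
Step 8: on WHITE (6,2): turn R to E, flip to black, move to (6,3). |black|=6
Step 9: on WHITE (6,3): turn R to S, flip to black, move to (7,3). |black|=7
Step 10: on BLACK (7,3): turn L to E, flip to white, move to (7,4). |black|=6
Step 11: on WHITE (7,4): turn R to S, flip to black, move to (8,4). |black|=7
Step 12: on WHITE (8,4): turn R to W, flip to black, move to (8,3). |black|=8
Step 13: on WHITE (8,3): turn R to N, flip to black, move to (7,3). |black|=9
Step 14: on WHITE (7,3): turn R to E, flip to black, move to (7,4). |black|=10
Step 15: on BLACK (7,4): turn L to N, flip to white, move to (6,4). |black|=9
Step 16: on BLACK (6,4): turn L to W, flip to white, move to (6,3). |black|=8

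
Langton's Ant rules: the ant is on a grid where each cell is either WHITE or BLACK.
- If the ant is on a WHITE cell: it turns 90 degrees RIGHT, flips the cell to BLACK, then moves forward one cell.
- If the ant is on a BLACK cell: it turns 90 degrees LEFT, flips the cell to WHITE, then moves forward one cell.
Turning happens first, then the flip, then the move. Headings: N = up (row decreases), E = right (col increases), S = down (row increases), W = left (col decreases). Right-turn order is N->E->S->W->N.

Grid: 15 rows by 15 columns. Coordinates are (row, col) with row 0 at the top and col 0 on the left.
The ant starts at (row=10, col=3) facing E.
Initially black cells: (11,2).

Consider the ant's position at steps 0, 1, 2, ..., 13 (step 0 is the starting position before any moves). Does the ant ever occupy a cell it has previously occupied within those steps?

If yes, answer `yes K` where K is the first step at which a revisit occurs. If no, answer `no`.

Step 1: on WHITE (10,3): turn R to S, flip to black, move to (11,3). |black|=2 — new cell
Step 2: on WHITE (11,3): turn R to W, flip to black, move to (11,2). |black|=3 — new cell
Step 3: on BLACK (11,2): turn L to S, flip to white, move to (12,2). |black|=2 — new cell
Step 4: on WHITE (12,2): turn R to W, flip to black, move to (12,1). |black|=3 — new cell
Step 5: on WHITE (12,1): turn R to N, flip to black, move to (11,1). |black|=4 — new cell
Step 6: on WHITE (11,1): turn R to E, flip to black, move to (11,2). |black|=5 — REVISIT

Answer: yes 6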